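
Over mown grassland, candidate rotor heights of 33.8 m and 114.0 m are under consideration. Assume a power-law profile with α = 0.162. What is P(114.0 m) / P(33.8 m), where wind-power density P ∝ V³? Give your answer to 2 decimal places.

Speed ratio: V_B/V_A = (z_B/z_A)^α = (114.0/33.8)^0.162 = (3.3728)^0.162 = 1.21768
Power-density ratio: P_B/P_A = (V_B/V_A)³ = (1.21768)³ = 1.80552

1.81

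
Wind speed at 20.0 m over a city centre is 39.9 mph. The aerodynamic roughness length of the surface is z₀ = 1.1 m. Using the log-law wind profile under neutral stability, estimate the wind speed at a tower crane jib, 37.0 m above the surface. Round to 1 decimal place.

Log law: V(z) ∝ ln(z/z₀), so V₂/V₁ = ln(z₂/z₀) / ln(z₁/z₀).
ln(37.0/1.1) = 3.5156, ln(20.0/1.1) = 2.9004
V₂ = 39.9 × 3.5156/2.9004 = 39.9 × 1.2121 = 48.3629 mph

48.4 mph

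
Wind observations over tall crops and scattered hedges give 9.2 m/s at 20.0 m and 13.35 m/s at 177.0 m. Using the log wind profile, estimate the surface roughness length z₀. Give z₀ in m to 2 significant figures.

Log law: V(z) ∝ ln(z/z₀). With r = V₁/V₂ = 9.2/13.35 = 0.68914,
r · ln(z₂/z₀) = ln(z₁/z₀) ⇒ ln z₀ = (ln z₁ − r·ln z₂)/(1 − r)
ln z₀ = (2.99573 − 0.68914×5.17615) / 0.31086 = -1.8380
z₀ = exp(-1.8380) = 0.1591 m

z₀ ≈ 0.16 m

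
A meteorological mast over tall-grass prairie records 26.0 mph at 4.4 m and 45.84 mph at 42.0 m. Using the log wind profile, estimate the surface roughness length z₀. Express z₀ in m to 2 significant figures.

z₀ ≈ 0.23 m

Log law: V(z) ∝ ln(z/z₀). With r = V₁/V₂ = 26.0/45.84 = 0.56719,
r · ln(z₂/z₀) = ln(z₁/z₀) ⇒ ln z₀ = (ln z₁ − r·ln z₂)/(1 − r)
ln z₀ = (1.48160 − 0.56719×3.73767) / 0.43281 = -1.4749
z₀ = exp(-1.4749) = 0.2288 m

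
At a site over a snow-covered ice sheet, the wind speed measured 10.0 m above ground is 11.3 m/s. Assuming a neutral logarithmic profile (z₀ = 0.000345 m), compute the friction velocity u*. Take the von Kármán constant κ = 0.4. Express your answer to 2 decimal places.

Log law: V(z) = (u*/κ) · ln(z/z₀) ⇒ u* = κ · V / ln(z/z₀)
u* = 0.4 × 11.3 / ln(10.0/0.000345) = 0.4 × 11.3 / 10.2746
   = 4.5200 / 10.2746 = 0.4399 m/s

u* ≈ 0.44 m/s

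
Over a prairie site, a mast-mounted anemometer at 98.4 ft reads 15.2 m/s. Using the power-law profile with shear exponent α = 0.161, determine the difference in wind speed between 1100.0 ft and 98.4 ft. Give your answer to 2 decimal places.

7.22 m/s

Power law: V₂ = V₁ · (z₂/z₁)^α = 15.2 × (11.1789)^0.161 = 22.4200 m/s
ΔV = 22.4200 − 15.2 = 7.2200 m/s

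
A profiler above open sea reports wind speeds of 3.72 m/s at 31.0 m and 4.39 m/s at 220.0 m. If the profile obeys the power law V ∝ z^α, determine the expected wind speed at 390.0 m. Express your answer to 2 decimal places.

4.61 m/s

First find α: α = ln(V₂/V₁)/ln(z₂/z₁) = ln(4.39/3.72)/ln(220.0/31.0) = 0.16561/1.95964 = 0.0845
Extrapolate from 220.0 m to 390.0 m: V₃ = 4.39 × (390.0/220.0)^0.0845 = 4.39 × 1.0496 = 4.6076 m/s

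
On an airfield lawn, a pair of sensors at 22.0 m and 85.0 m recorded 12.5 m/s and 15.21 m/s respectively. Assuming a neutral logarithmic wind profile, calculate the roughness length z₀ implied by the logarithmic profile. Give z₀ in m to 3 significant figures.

z₀ ≈ 0.0431 m

Log law: V(z) ∝ ln(z/z₀). With r = V₁/V₂ = 12.5/15.21 = 0.82183,
r · ln(z₂/z₀) = ln(z₁/z₀) ⇒ ln z₀ = (ln z₁ − r·ln z₂)/(1 − r)
ln z₀ = (3.09104 − 0.82183×4.44265) / 0.17817 = -3.1433
z₀ = exp(-3.1433) = 0.04314 m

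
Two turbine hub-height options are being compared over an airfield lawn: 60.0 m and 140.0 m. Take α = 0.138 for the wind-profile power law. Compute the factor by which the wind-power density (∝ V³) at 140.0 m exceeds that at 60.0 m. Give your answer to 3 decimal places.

1.420

Speed ratio: V_B/V_A = (z_B/z_A)^α = (140.0/60.0)^0.138 = (2.3333)^0.138 = 1.12404
Power-density ratio: P_B/P_A = (V_B/V_A)³ = (1.12404)³ = 1.42018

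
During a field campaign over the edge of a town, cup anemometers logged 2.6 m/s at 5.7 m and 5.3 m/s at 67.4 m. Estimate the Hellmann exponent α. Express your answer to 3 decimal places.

Power law: V₂/V₁ = (z₂/z₁)^α ⇒ α = ln(V₂/V₁) / ln(z₂/z₁)
α = ln(5.3/2.6) / ln(67.4/5.7) = ln(2.0385) / ln(11.8246)
  = 0.71220 / 2.47018 = 0.28832

α ≈ 0.288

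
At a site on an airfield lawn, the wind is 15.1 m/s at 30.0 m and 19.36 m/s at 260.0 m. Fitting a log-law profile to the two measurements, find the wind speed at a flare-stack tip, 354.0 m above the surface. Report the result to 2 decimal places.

Log law: V ∝ ln(z/z₀). From the pair, with r = V₁/V₂ = 0.77996,
ln z₀ = (ln z₁ − r·ln z₂)/(1 − r) = (3.4012 − 0.77996×5.5607)/0.22004 = -4.2533 → z₀ = 0.01422 m
V₃ = V₁ · ln(z₃/z₀)/ln(z₁/z₀) = 15.1 × 10.1226/7.6545 = 19.9688 m/s

19.97 m/s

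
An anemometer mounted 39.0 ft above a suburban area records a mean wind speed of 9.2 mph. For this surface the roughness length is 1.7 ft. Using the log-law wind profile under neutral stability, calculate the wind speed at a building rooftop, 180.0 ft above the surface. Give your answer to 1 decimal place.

Log law: V(z) ∝ ln(z/z₀), so V₂/V₁ = ln(z₂/z₀) / ln(z₁/z₀).
ln(180.0/1.7) = 4.6623, ln(39.0/1.7) = 3.1329
V₂ = 9.2 × 4.6623/3.1329 = 9.2 × 1.4882 = 13.6911 mph

13.7 mph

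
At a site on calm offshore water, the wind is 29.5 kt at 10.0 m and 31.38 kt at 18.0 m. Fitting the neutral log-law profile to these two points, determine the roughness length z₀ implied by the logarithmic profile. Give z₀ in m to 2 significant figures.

Log law: V(z) ∝ ln(z/z₀). With r = V₁/V₂ = 29.5/31.38 = 0.94009,
r · ln(z₂/z₀) = ln(z₁/z₀) ⇒ ln z₀ = (ln z₁ − r·ln z₂)/(1 − r)
ln z₀ = (2.30259 − 0.94009×2.89037) / 0.05991 = -6.9207
z₀ = exp(-6.9207) = 0.0009872 m

z₀ ≈ 0.00099 m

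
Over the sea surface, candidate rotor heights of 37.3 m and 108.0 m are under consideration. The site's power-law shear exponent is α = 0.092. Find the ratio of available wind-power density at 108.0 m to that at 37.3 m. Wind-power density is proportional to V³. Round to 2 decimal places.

Speed ratio: V_B/V_A = (z_B/z_A)^α = (108.0/37.3)^0.092 = (2.8954)^0.092 = 1.10275
Power-density ratio: P_B/P_A = (V_B/V_A)³ = (1.10275)³ = 1.34101

1.34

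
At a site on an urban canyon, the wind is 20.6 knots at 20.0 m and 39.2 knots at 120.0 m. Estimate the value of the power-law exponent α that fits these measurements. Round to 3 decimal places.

α ≈ 0.359

Power law: V₂/V₁ = (z₂/z₁)^α ⇒ α = ln(V₂/V₁) / ln(z₂/z₁)
α = ln(39.2/20.6) / ln(120.0/20.0) = ln(1.9029) / ln(6.0000)
  = 0.64339 / 1.79176 = 0.35908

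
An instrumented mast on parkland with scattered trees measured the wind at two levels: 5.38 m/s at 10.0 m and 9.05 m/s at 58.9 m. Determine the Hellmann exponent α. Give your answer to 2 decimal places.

α ≈ 0.29

Power law: V₂/V₁ = (z₂/z₁)^α ⇒ α = ln(V₂/V₁) / ln(z₂/z₁)
α = ln(9.05/5.38) / ln(58.9/10.0) = ln(1.6822) / ln(5.8900)
  = 0.52008 / 1.77326 = 0.29329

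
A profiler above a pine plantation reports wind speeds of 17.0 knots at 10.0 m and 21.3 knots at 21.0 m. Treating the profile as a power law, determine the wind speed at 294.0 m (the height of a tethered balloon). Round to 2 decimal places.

First find α: α = ln(V₂/V₁)/ln(z₂/z₁) = ln(21.3/17.0)/ln(21.0/10.0) = 0.22549/0.74194 = 0.3039
Extrapolate from 21.0 m to 294.0 m: V₃ = 21.3 × (294.0/21.0)^0.3039 = 21.3 × 2.2302 = 47.5026 knots

47.50 knots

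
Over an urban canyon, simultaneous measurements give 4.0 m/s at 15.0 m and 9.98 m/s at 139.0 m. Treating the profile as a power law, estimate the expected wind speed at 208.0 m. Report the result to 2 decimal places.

First find α: α = ln(V₂/V₁)/ln(z₂/z₁) = ln(9.98/4.0)/ln(139.0/15.0) = 0.91429/2.22642 = 0.4107
Extrapolate from 139.0 m to 208.0 m: V₃ = 9.98 × (208.0/139.0)^0.4107 = 9.98 × 1.1800 = 11.7765 m/s

11.78 m/s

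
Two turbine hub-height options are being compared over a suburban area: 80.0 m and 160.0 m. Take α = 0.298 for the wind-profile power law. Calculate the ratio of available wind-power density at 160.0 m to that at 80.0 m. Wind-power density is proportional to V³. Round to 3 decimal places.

Speed ratio: V_B/V_A = (z_B/z_A)^α = (160.0/80.0)^0.298 = (2.0000)^0.298 = 1.22944
Power-density ratio: P_B/P_A = (V_B/V_A)³ = (1.22944)³ = 1.85832

1.858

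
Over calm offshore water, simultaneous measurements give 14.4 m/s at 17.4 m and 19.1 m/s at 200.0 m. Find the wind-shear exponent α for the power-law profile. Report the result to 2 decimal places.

α ≈ 0.12

Power law: V₂/V₁ = (z₂/z₁)^α ⇒ α = ln(V₂/V₁) / ln(z₂/z₁)
α = ln(19.1/14.4) / ln(200.0/17.4) = ln(1.3264) / ln(11.4943)
  = 0.28246 / 2.44185 = 0.11567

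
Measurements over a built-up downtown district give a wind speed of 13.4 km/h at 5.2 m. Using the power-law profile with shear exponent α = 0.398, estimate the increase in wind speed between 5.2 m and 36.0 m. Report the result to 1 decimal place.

15.5 km/h

Power law: V₂ = V₁ · (z₂/z₁)^α = 13.4 × (6.9231)^0.398 = 28.9430 km/h
ΔV = 28.9430 − 13.4 = 15.5430 km/h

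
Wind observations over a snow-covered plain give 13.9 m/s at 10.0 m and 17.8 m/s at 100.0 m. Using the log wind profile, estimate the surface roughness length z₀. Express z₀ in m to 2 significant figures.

z₀ ≈ 0.0027 m

Log law: V(z) ∝ ln(z/z₀). With r = V₁/V₂ = 13.9/17.8 = 0.78090,
r · ln(z₂/z₀) = ln(z₁/z₀) ⇒ ln z₀ = (ln z₁ − r·ln z₂)/(1 − r)
ln z₀ = (2.30259 − 0.78090×4.60517) / 0.21910 = -5.9041
z₀ = exp(-5.9041) = 0.002728 m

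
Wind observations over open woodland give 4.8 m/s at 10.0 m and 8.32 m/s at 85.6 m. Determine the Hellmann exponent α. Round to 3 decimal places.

Power law: V₂/V₁ = (z₂/z₁)^α ⇒ α = ln(V₂/V₁) / ln(z₂/z₁)
α = ln(8.32/4.8) / ln(85.6/10.0) = ln(1.7333) / ln(8.5600)
  = 0.55005 / 2.14710 = 0.25618

α ≈ 0.256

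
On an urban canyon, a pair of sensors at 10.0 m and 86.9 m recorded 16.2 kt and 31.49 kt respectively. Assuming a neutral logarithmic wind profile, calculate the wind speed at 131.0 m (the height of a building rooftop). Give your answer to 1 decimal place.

Log law: V ∝ ln(z/z₀). From the pair, with r = V₁/V₂ = 0.51445,
ln z₀ = (ln z₁ − r·ln z₂)/(1 − r) = (2.3026 − 0.51445×4.4648)/0.48555 = 0.0117 → z₀ = 1.012 m
V₃ = V₁ · ln(z₃/z₀)/ln(z₁/z₀) = 16.2 × 4.8635/2.2909 = 34.3925 kt

34.4 kt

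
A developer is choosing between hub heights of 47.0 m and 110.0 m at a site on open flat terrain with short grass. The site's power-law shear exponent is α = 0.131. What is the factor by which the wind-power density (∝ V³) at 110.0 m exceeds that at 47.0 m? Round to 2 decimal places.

Speed ratio: V_B/V_A = (z_B/z_A)^α = (110.0/47.0)^0.131 = (2.3404)^0.131 = 1.11783
Power-density ratio: P_B/P_A = (V_B/V_A)³ = (1.11783)³ = 1.39680

1.40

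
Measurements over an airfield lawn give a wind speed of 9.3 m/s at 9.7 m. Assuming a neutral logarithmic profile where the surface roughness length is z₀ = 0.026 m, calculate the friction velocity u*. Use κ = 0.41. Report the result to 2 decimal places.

u* ≈ 0.64 m/s

Log law: V(z) = (u*/κ) · ln(z/z₀) ⇒ u* = κ · V / ln(z/z₀)
u* = 0.41 × 9.3 / ln(9.7/0.026) = 0.41 × 9.3 / 5.9218
   = 3.8130 / 5.9218 = 0.6439 m/s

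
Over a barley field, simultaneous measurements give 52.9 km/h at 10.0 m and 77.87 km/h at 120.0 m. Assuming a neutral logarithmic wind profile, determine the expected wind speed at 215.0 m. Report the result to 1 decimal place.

Log law: V ∝ ln(z/z₀). From the pair, with r = V₁/V₂ = 0.67934,
ln z₀ = (ln z₁ − r·ln z₂)/(1 − r) = (2.3026 − 0.67934×4.7875)/0.32066 = -2.9618 → z₀ = 0.05173 m
V₃ = V₁ · ln(z₃/z₀)/ln(z₁/z₀) = 52.9 × 8.3324/5.2644 = 83.7298 km/h

83.7 km/h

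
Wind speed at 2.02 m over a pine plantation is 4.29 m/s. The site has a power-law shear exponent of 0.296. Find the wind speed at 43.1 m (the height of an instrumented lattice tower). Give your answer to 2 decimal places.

10.61 m/s

Power-law profile: V₂ = V₁ · (z₂/z₁)^α
V₂ = 4.29 × (43.1/2.02)^0.296 = 4.29 × (21.3366)^0.296
    = 4.29 × 2.4741 = 10.6140 m/s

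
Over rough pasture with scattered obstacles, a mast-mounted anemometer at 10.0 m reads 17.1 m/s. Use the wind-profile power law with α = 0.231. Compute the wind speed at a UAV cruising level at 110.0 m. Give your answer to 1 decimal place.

29.8 m/s

Power-law profile: V₂ = V₁ · (z₂/z₁)^α
V₂ = 17.1 × (110.0/10.0)^0.231 = 17.1 × (11.0000)^0.231
    = 17.1 × 1.7400 = 29.7549 m/s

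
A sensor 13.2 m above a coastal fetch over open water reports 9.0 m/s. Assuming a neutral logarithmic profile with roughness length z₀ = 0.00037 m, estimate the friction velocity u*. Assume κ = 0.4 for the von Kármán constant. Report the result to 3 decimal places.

u* ≈ 0.343 m/s

Log law: V(z) = (u*/κ) · ln(z/z₀) ⇒ u* = κ · V / ln(z/z₀)
u* = 0.4 × 9.0 / ln(13.2/0.00037) = 0.4 × 9.0 / 10.4822
   = 3.6000 / 10.4822 = 0.3434 m/s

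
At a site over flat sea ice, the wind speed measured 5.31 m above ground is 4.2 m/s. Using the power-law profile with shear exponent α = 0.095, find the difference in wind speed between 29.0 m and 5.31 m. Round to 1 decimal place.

0.7 m/s

Power law: V₂ = V₁ · (z₂/z₁)^α = 4.2 × (5.4614)^0.095 = 4.9351 m/s
ΔV = 4.9351 − 4.2 = 0.7351 m/s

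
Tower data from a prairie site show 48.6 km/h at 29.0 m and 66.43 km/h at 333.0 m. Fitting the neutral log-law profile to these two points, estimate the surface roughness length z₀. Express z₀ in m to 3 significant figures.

z₀ ≈ 0.0374 m

Log law: V(z) ∝ ln(z/z₀). With r = V₁/V₂ = 48.6/66.43 = 0.73160,
r · ln(z₂/z₀) = ln(z₁/z₀) ⇒ ln z₀ = (ln z₁ − r·ln z₂)/(1 − r)
ln z₀ = (3.36730 − 0.73160×5.80814) / 0.26840 = -3.2858
z₀ = exp(-3.2858) = 0.03741 m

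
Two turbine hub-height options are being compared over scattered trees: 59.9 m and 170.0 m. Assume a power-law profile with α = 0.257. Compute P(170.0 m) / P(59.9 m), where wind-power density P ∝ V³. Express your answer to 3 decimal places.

2.235

Speed ratio: V_B/V_A = (z_B/z_A)^α = (170.0/59.9)^0.257 = (2.8381)^0.257 = 1.30745
Power-density ratio: P_B/P_A = (V_B/V_A)³ = (1.30745)³ = 2.23501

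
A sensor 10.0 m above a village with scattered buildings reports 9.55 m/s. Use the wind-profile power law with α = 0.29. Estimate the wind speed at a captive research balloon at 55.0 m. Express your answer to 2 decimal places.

Power-law profile: V₂ = V₁ · (z₂/z₁)^α
V₂ = 9.55 × (55.0/10.0)^0.29 = 9.55 × (5.5000)^0.29
    = 9.55 × 1.6395 = 15.6570 m/s

15.66 m/s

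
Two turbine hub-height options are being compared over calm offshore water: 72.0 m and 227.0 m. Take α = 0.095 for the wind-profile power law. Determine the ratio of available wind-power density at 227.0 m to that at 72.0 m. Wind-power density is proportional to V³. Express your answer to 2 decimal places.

Speed ratio: V_B/V_A = (z_B/z_A)^α = (227.0/72.0)^0.095 = (3.1528)^0.095 = 1.11526
Power-density ratio: P_B/P_A = (V_B/V_A)³ = (1.11526)³ = 1.38716

1.39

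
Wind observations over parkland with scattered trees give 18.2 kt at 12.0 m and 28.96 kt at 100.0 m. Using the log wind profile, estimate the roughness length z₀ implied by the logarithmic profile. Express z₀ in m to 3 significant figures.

z₀ ≈ 0.332 m

Log law: V(z) ∝ ln(z/z₀). With r = V₁/V₂ = 18.2/28.96 = 0.62845,
r · ln(z₂/z₀) = ln(z₁/z₀) ⇒ ln z₀ = (ln z₁ − r·ln z₂)/(1 − r)
ln z₀ = (2.48491 − 0.62845×4.60517) / 0.37155 = -1.1014
z₀ = exp(-1.1014) = 0.3324 m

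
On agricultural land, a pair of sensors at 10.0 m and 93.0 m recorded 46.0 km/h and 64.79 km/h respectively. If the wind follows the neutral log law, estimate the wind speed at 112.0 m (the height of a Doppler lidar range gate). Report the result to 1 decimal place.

Log law: V ∝ ln(z/z₀). From the pair, with r = V₁/V₂ = 0.70999,
ln z₀ = (ln z₁ − r·ln z₂)/(1 − r) = (2.3026 − 0.70999×4.5326)/0.29001 = -3.1567 → z₀ = 0.04256 m
V₃ = V₁ · ln(z₃/z₀)/ln(z₁/z₀) = 46.0 × 7.8752/5.4593 = 66.3564 km/h

66.4 km/h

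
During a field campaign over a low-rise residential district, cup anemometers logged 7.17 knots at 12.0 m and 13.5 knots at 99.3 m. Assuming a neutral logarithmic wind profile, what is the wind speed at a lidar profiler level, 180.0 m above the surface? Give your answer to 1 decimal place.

15.3 knots

Log law: V ∝ ln(z/z₀). From the pair, with r = V₁/V₂ = 0.53111,
ln z₀ = (ln z₁ − r·ln z₂)/(1 − r) = (2.4849 − 0.53111×4.5981)/0.46889 = 0.0912 → z₀ = 1.096 m
V₃ = V₁ · ln(z₃/z₀)/ln(z₁/z₀) = 7.17 × 5.1017/2.3937 = 15.2817 knots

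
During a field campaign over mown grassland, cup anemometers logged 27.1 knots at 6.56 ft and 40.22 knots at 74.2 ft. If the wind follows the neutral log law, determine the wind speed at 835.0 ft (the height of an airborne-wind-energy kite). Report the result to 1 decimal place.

Log law: V ∝ ln(z/z₀). From the pair, with r = V₁/V₂ = 0.67379,
ln z₀ = (ln z₁ − r·ln z₂)/(1 − r) = (1.8810 − 0.67379×4.3068)/0.32621 = -3.1296 → z₀ = 0.04374 ft
V₃ = V₁ · ln(z₃/z₀)/ln(z₁/z₀) = 27.1 × 9.8570/5.0106 = 53.3124 knots

53.3 knots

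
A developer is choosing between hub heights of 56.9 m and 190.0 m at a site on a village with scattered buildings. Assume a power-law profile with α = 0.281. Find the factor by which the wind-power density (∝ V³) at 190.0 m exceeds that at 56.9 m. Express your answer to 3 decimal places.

2.763

Speed ratio: V_B/V_A = (z_B/z_A)^α = (190.0/56.9)^0.281 = (3.3392)^0.281 = 1.40328
Power-density ratio: P_B/P_A = (V_B/V_A)³ = (1.40328)³ = 2.76331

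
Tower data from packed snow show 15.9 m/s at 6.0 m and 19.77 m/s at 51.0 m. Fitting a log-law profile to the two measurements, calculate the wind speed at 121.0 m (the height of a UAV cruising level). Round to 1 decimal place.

Log law: V ∝ ln(z/z₀). From the pair, with r = V₁/V₂ = 0.80425,
ln z₀ = (ln z₁ − r·ln z₂)/(1 − r) = (1.7918 − 0.80425×3.9318)/0.19575 = -7.0008 → z₀ = 0.0009112 m
V₃ = V₁ · ln(z₃/z₀)/ln(z₁/z₀) = 15.9 × 11.7966/8.7925 = 21.3324 m/s

21.3 m/s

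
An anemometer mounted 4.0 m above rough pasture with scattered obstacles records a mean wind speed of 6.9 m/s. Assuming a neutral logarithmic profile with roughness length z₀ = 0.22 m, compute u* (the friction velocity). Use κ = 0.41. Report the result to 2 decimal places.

Log law: V(z) = (u*/κ) · ln(z/z₀) ⇒ u* = κ · V / ln(z/z₀)
u* = 0.41 × 6.9 / ln(4.0/0.22) = 0.41 × 6.9 / 2.9004
   = 2.8290 / 2.9004 = 0.9754 m/s

u* ≈ 0.98 m/s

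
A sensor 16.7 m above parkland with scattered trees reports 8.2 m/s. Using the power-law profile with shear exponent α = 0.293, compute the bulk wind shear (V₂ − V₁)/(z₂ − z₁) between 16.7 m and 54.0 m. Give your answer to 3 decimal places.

0.090 m/s/m

Power law: V₂ = V₁ · (z₂/z₁)^α = 8.2 × (3.2335)^0.293 = 11.5651 m/s
ΔV/Δz = (11.5651 − 8.2)/(54.0 − 16.7) = 3.3651/37.3000 = 0.09022 m/s/m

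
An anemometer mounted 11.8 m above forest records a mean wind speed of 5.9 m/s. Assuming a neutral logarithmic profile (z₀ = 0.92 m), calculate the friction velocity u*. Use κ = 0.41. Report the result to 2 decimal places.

u* ≈ 0.95 m/s

Log law: V(z) = (u*/κ) · ln(z/z₀) ⇒ u* = κ · V / ln(z/z₀)
u* = 0.41 × 5.9 / ln(11.8/0.92) = 0.41 × 5.9 / 2.5515
   = 2.4190 / 2.5515 = 0.9481 m/s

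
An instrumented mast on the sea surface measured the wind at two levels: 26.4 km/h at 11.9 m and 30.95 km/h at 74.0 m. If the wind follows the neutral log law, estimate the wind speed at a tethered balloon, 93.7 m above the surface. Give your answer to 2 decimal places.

31.54 km/h

Log law: V ∝ ln(z/z₀). From the pair, with r = V₁/V₂ = 0.85299,
ln z₀ = (ln z₁ − r·ln z₂)/(1 − r) = (2.4765 − 0.85299×4.3041)/0.14701 = -8.1271 → z₀ = 0.0002954 m
V₃ = V₁ · ln(z₃/z₀)/ln(z₁/z₀) = 26.4 × 12.6672/10.6037 = 31.5377 km/h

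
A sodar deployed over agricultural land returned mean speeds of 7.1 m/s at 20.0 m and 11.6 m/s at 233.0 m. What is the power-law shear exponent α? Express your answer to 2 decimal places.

Power law: V₂/V₁ = (z₂/z₁)^α ⇒ α = ln(V₂/V₁) / ln(z₂/z₁)
α = ln(11.6/7.1) / ln(233.0/20.0) = ln(1.6338) / ln(11.6500)
  = 0.49091 / 2.45531 = 0.19994

α ≈ 0.20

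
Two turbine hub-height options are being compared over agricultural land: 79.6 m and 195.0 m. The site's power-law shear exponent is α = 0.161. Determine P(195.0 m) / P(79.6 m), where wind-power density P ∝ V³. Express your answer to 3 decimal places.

1.542

Speed ratio: V_B/V_A = (z_B/z_A)^α = (195.0/79.6)^0.161 = (2.4497)^0.161 = 1.15518
Power-density ratio: P_B/P_A = (V_B/V_A)³ = (1.15518)³ = 1.54151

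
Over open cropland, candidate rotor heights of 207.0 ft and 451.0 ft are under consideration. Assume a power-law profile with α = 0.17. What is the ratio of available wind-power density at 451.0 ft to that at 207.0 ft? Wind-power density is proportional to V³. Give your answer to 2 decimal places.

1.49

Speed ratio: V_B/V_A = (z_B/z_A)^α = (451.0/207.0)^0.17 = (2.1787)^0.17 = 1.14155
Power-density ratio: P_B/P_A = (V_B/V_A)³ = (1.14155)³ = 1.48760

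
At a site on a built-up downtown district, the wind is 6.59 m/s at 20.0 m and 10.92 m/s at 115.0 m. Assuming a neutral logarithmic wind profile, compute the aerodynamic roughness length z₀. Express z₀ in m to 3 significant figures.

z₀ ≈ 1.40 m

Log law: V(z) ∝ ln(z/z₀). With r = V₁/V₂ = 6.59/10.92 = 0.60348,
r · ln(z₂/z₀) = ln(z₁/z₀) ⇒ ln z₀ = (ln z₁ − r·ln z₂)/(1 − r)
ln z₀ = (2.99573 − 0.60348×4.74493) / 0.39652 = 0.3336
z₀ = exp(0.3336) = 1.396 m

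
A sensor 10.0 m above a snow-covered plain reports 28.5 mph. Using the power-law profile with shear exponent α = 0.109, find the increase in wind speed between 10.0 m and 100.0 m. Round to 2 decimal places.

8.13 mph

Power law: V₂ = V₁ · (z₂/z₁)^α = 28.5 × (10.0000)^0.109 = 36.6307 mph
ΔV = 36.6307 − 28.5 = 8.1307 mph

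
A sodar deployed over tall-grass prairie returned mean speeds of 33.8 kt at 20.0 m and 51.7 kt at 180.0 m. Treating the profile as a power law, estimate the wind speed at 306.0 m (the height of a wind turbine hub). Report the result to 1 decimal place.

57.3 kt

First find α: α = ln(V₂/V₁)/ln(z₂/z₁) = ln(51.7/33.8)/ln(180.0/20.0) = 0.42500/2.19722 = 0.1934
Extrapolate from 180.0 m to 306.0 m: V₃ = 51.7 × (306.0/180.0)^0.1934 = 51.7 × 1.1081 = 57.2882 kt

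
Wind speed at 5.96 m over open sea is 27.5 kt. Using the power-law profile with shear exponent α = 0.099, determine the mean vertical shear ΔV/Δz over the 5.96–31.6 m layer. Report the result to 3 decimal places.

0.193 kt/m

Power law: V₂ = V₁ · (z₂/z₁)^α = 27.5 × (5.3020)^0.099 = 32.4379 kt
ΔV/Δz = (32.4379 − 27.5)/(31.6 − 5.96) = 4.9379/25.6400 = 0.19258 kt/m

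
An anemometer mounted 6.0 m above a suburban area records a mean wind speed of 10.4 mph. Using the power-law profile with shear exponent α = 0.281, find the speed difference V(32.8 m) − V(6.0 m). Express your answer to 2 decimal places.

6.36 mph

Power law: V₂ = V₁ · (z₂/z₁)^α = 10.4 × (5.4667)^0.281 = 16.7623 mph
ΔV = 16.7623 − 10.4 = 6.3623 mph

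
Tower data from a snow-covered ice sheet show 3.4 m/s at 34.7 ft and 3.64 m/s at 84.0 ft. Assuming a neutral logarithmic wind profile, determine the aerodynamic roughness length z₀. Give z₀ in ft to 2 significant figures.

z₀ ≈ 0.00013 ft

Log law: V(z) ∝ ln(z/z₀). With r = V₁/V₂ = 3.4/3.64 = 0.93407,
r · ln(z₂/z₀) = ln(z₁/z₀) ⇒ ln z₀ = (ln z₁ − r·ln z₂)/(1 − r)
ln z₀ = (3.54674 − 0.93407×4.43082) / 0.06593 = -8.9777
z₀ = exp(-8.9777) = 0.0001262 ft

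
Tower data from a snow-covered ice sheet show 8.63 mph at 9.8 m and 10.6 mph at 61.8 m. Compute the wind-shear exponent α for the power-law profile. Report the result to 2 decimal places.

Power law: V₂/V₁ = (z₂/z₁)^α ⇒ α = ln(V₂/V₁) / ln(z₂/z₁)
α = ln(10.6/8.63) / ln(61.8/9.8) = ln(1.2283) / ln(6.3061)
  = 0.20561 / 1.84152 = 0.11165

α ≈ 0.11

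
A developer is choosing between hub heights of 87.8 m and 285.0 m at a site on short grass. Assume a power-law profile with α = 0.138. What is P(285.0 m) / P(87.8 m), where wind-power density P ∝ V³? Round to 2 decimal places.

Speed ratio: V_B/V_A = (z_B/z_A)^α = (285.0/87.8)^0.138 = (3.2460)^0.138 = 1.17643
Power-density ratio: P_B/P_A = (V_B/V_A)³ = (1.17643)³ = 1.62817

1.63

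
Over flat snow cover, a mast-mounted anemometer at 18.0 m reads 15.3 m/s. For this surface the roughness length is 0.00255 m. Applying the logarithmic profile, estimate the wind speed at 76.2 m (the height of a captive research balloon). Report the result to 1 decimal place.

17.8 m/s

Log law: V(z) ∝ ln(z/z₀), so V₂/V₁ = ln(z₂/z₀) / ln(z₁/z₀).
ln(76.2/0.00255) = 10.3050, ln(18.0/0.00255) = 8.8620
V₂ = 15.3 × 10.3050/8.8620 = 15.3 × 1.1628 = 17.7913 m/s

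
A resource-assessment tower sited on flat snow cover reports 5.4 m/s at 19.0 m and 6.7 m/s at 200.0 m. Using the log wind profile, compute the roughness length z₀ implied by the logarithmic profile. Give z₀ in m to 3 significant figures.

Log law: V(z) ∝ ln(z/z₀). With r = V₁/V₂ = 5.4/6.7 = 0.80597,
r · ln(z₂/z₀) = ln(z₁/z₀) ⇒ ln z₀ = (ln z₁ − r·ln z₂)/(1 − r)
ln z₀ = (2.94444 − 0.80597×5.29832) / 0.19403 = -6.8332
z₀ = exp(-6.8332) = 0.001077 m

z₀ ≈ 0.00108 m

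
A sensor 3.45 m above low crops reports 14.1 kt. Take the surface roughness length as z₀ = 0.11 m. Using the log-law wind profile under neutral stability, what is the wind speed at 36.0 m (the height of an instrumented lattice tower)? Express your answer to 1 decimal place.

23.7 kt

Log law: V(z) ∝ ln(z/z₀), so V₂/V₁ = ln(z₂/z₀) / ln(z₁/z₀).
ln(36.0/0.11) = 5.7908, ln(3.45/0.11) = 3.4456
V₂ = 14.1 × 5.7908/3.4456 = 14.1 × 1.6806 = 23.6966 kt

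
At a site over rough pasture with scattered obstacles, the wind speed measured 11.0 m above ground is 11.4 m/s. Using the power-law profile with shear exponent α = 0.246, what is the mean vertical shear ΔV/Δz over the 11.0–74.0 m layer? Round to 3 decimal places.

Power law: V₂ = V₁ · (z₂/z₁)^α = 11.4 × (6.7273)^0.246 = 18.2202 m/s
ΔV/Δz = (18.2202 − 11.4)/(74.0 − 11.0) = 6.8202/63.0000 = 0.10826 m/s/m

0.108 m/s/m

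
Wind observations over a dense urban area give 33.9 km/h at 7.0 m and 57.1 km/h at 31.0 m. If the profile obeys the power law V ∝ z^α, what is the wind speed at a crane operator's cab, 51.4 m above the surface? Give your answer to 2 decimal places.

First find α: α = ln(V₂/V₁)/ln(z₂/z₁) = ln(57.1/33.9)/ln(31.0/7.0) = 0.52139/1.48808 = 0.3504
Extrapolate from 31.0 m to 51.4 m: V₃ = 57.1 × (51.4/31.0)^0.3504 = 57.1 × 1.1938 = 68.1678 km/h

68.17 km/h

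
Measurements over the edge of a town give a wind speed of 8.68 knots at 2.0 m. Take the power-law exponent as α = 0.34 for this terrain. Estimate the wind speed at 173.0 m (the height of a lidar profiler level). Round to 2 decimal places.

39.55 knots

Power-law profile: V₂ = V₁ · (z₂/z₁)^α
V₂ = 8.68 × (173.0/2.0)^0.34 = 8.68 × (86.5000)^0.34
    = 8.68 × 4.5560 = 39.5462 knots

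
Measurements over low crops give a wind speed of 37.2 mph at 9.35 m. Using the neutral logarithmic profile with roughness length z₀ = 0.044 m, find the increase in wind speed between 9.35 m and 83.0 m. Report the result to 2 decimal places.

15.16 mph

Log law: V₂ = V₁ · ln(z₂/z₀)/ln(z₁/z₀) = 37.2 × 7.5424/5.3589 = 52.3569 mph
ΔV = 52.3569 − 37.2 = 15.1569 mph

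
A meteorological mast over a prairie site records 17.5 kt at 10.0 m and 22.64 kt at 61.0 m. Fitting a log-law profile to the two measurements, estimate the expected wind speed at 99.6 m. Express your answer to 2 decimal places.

Log law: V ∝ ln(z/z₀). From the pair, with r = V₁/V₂ = 0.77297,
ln z₀ = (ln z₁ − r·ln z₂)/(1 − r) = (2.3026 − 0.77297×4.1109)/0.22703 = -3.8540 → z₀ = 0.02119 m
V₃ = V₁ · ln(z₃/z₀)/ln(z₁/z₀) = 17.5 × 8.4552/6.1566 = 24.0336 kt

24.03 kt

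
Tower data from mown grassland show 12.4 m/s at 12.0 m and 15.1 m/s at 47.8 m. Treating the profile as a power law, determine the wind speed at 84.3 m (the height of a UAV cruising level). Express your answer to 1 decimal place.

First find α: α = ln(V₂/V₁)/ln(z₂/z₁) = ln(15.1/12.4)/ln(47.8/12.0) = 0.19700/1.38212 = 0.1425
Extrapolate from 47.8 m to 84.3 m: V₃ = 15.1 × (84.3/47.8)^0.1425 = 15.1 × 1.0842 = 16.3718 m/s

16.4 m/s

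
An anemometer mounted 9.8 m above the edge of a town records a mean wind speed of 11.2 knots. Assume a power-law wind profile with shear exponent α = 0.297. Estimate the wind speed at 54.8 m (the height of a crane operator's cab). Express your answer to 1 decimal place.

Power-law profile: V₂ = V₁ · (z₂/z₁)^α
V₂ = 11.2 × (54.8/9.8)^0.297 = 11.2 × (5.5918)^0.297
    = 11.2 × 1.6673 = 18.6742 knots

18.7 knots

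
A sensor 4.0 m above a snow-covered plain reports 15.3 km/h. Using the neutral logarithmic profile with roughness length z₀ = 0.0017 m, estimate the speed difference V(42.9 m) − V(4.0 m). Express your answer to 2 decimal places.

Log law: V₂ = V₁ · ln(z₂/z₀)/ln(z₁/z₀) = 15.3 × 10.1360/7.7634 = 19.9758 km/h
ΔV = 19.9758 − 15.3 = 4.6758 km/h

4.68 km/h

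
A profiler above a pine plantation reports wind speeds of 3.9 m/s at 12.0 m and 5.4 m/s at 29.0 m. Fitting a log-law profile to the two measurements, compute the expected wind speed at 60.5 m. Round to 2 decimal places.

Log law: V ∝ ln(z/z₀). From the pair, with r = V₁/V₂ = 0.72222,
ln z₀ = (ln z₁ − r·ln z₂)/(1 − r) = (2.4849 − 0.72222×3.3673)/0.27778 = 0.1907 → z₀ = 1.210 m
V₃ = V₁ · ln(z₃/z₀)/ln(z₁/z₀) = 3.9 × 3.9119/2.2942 = 6.6500 m/s

6.65 m/s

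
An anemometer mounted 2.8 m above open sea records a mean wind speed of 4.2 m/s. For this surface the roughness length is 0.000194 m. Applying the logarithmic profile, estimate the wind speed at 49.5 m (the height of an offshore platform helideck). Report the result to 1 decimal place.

Log law: V(z) ∝ ln(z/z₀), so V₂/V₁ = ln(z₂/z₀) / ln(z₁/z₀).
ln(49.5/0.000194) = 12.4496, ln(2.8/0.000194) = 9.5773
V₂ = 4.2 × 12.4496/9.5773 = 4.2 × 1.2999 = 5.4596 m/s

5.5 m/s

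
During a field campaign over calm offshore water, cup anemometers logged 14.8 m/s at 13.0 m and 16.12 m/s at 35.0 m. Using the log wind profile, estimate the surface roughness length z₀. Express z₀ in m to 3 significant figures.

z₀ ≈ 0.000196 m

Log law: V(z) ∝ ln(z/z₀). With r = V₁/V₂ = 14.8/16.12 = 0.91811,
r · ln(z₂/z₀) = ln(z₁/z₀) ⇒ ln z₀ = (ln z₁ − r·ln z₂)/(1 − r)
ln z₀ = (2.56495 − 0.91811×3.55535) / 0.08189 = -8.5395
z₀ = exp(-8.5395) = 0.0001956 m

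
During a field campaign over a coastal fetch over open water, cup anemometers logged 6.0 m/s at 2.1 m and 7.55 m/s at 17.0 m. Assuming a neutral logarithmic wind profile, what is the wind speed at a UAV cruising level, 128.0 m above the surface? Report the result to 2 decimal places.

Log law: V ∝ ln(z/z₀). From the pair, with r = V₁/V₂ = 0.79470,
ln z₀ = (ln z₁ − r·ln z₂)/(1 − r) = (0.7419 − 0.79470×2.8332)/0.20530 = -7.3533 → z₀ = 0.0006405 m
V₃ = V₁ · ln(z₃/z₀)/ln(z₁/z₀) = 6.0 × 12.2054/8.0953 = 9.0463 m/s

9.05 m/s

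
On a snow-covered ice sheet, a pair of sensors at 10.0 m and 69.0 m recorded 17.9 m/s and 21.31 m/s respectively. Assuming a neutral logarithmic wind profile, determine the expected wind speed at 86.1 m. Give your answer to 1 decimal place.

Log law: V ∝ ln(z/z₀). From the pair, with r = V₁/V₂ = 0.83998,
ln z₀ = (ln z₁ − r·ln z₂)/(1 − r) = (2.3026 − 0.83998×4.2341)/0.16002 = -7.8365 → z₀ = 0.0003951 m
V₃ = V₁ · ln(z₃/z₀)/ln(z₁/z₀) = 17.9 × 12.2920/10.1391 = 21.7009 m/s

21.7 m/s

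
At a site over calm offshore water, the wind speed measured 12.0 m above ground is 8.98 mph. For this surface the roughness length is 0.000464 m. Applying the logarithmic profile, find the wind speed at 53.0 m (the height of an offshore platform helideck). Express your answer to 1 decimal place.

10.3 mph

Log law: V(z) ∝ ln(z/z₀), so V₂/V₁ = ln(z₂/z₀) / ln(z₁/z₀).
ln(53.0/0.000464) = 11.6459, ln(12.0/0.000464) = 10.1605
V₂ = 8.98 × 11.6459/10.1605 = 8.98 × 1.1462 = 10.2928 mph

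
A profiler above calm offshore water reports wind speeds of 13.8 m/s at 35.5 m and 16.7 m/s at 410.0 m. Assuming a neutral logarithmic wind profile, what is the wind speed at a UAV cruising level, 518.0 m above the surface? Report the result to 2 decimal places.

16.98 m/s

Log law: V ∝ ln(z/z₀). From the pair, with r = V₁/V₂ = 0.82635,
ln z₀ = (ln z₁ − r·ln z₂)/(1 − r) = (3.5695 − 0.82635×6.0162)/0.17365 = -8.0730 → z₀ = 0.0003118 m
V₃ = V₁ · ln(z₃/z₀)/ln(z₁/z₀) = 13.8 × 14.3230/11.6426 = 16.9771 m/s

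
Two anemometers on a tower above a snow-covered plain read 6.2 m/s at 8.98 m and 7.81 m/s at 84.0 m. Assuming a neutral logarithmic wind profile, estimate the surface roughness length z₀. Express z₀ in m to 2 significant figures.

z₀ ≈ 0.0016 m

Log law: V(z) ∝ ln(z/z₀). With r = V₁/V₂ = 6.2/7.81 = 0.79385,
r · ln(z₂/z₀) = ln(z₁/z₀) ⇒ ln z₀ = (ln z₁ − r·ln z₂)/(1 − r)
ln z₀ = (2.19500 − 0.79385×4.43082) / 0.20615 = -6.4150
z₀ = exp(-6.4150) = 0.001637 m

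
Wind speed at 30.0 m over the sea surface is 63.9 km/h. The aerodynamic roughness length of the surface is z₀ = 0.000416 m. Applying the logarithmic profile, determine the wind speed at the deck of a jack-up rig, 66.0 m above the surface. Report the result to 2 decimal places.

68.40 km/h

Log law: V(z) ∝ ln(z/z₀), so V₂/V₁ = ln(z₂/z₀) / ln(z₁/z₀).
ln(66.0/0.000416) = 11.9745, ln(30.0/0.000416) = 11.1860
V₂ = 63.9 × 11.9745/11.1860 = 63.9 × 1.0705 = 68.4041 km/h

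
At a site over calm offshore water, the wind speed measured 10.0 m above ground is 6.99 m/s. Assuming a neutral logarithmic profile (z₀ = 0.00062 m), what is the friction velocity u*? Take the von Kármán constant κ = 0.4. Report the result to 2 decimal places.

Log law: V(z) = (u*/κ) · ln(z/z₀) ⇒ u* = κ · V / ln(z/z₀)
u* = 0.4 × 6.99 / ln(10.0/0.00062) = 0.4 × 6.99 / 9.6884
   = 2.7960 / 9.6884 = 0.2886 m/s

u* ≈ 0.29 m/s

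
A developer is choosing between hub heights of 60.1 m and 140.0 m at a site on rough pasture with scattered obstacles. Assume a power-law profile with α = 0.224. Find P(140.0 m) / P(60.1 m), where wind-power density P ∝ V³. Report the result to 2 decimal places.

1.77

Speed ratio: V_B/V_A = (z_B/z_A)^α = (140.0/60.1)^0.224 = (2.3295)^0.224 = 1.20855
Power-density ratio: P_B/P_A = (V_B/V_A)³ = (1.20855)³ = 1.76520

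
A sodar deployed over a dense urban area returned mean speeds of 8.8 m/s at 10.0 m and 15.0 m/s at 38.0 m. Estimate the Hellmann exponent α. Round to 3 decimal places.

α ≈ 0.399

Power law: V₂/V₁ = (z₂/z₁)^α ⇒ α = ln(V₂/V₁) / ln(z₂/z₁)
α = ln(15.0/8.8) / ln(38.0/10.0) = ln(1.7045) / ln(3.8000)
  = 0.53330 / 1.33500 = 0.39947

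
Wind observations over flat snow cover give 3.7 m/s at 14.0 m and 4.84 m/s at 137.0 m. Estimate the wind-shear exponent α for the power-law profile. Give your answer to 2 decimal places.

Power law: V₂/V₁ = (z₂/z₁)^α ⇒ α = ln(V₂/V₁) / ln(z₂/z₁)
α = ln(4.84/3.7) / ln(137.0/14.0) = ln(1.3081) / ln(9.7857)
  = 0.26858 / 2.28092 = 0.11775

α ≈ 0.12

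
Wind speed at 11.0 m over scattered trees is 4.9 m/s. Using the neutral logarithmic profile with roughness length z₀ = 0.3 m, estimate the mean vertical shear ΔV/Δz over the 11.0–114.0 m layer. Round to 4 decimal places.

0.0309 m/s/m

Log law: V₂ = V₁ · ln(z₂/z₀)/ln(z₁/z₀) = 4.9 × 5.9402/3.6019 = 8.0810 m/s
ΔV/Δz = (8.0810 − 4.9)/(114.0 − 11.0) = 3.1810/103.0000 = 0.03088 m/s/m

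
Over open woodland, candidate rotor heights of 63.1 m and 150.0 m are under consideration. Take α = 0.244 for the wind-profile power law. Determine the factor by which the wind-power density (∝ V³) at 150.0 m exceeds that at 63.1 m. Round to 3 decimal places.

Speed ratio: V_B/V_A = (z_B/z_A)^α = (150.0/63.1)^0.244 = (2.3772)^0.244 = 1.23526
Power-density ratio: P_B/P_A = (V_B/V_A)³ = (1.23526)³ = 1.88485

1.885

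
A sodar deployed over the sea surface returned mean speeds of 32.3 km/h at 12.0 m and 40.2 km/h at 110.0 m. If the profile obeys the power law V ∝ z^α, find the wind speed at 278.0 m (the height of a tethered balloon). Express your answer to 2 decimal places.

First find α: α = ln(V₂/V₁)/ln(z₂/z₁) = ln(40.2/32.3)/ln(110.0/12.0) = 0.21880/2.21557 = 0.0988
Extrapolate from 110.0 m to 278.0 m: V₃ = 40.2 × (278.0/110.0)^0.0988 = 40.2 × 1.0959 = 44.0545 km/h

44.05 km/h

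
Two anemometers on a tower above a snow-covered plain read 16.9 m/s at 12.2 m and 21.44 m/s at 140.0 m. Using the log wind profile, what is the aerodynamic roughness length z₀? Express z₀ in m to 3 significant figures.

z₀ ≈ 0.00138 m

Log law: V(z) ∝ ln(z/z₀). With r = V₁/V₂ = 16.9/21.44 = 0.78825,
r · ln(z₂/z₀) = ln(z₁/z₀) ⇒ ln z₀ = (ln z₁ − r·ln z₂)/(1 − r)
ln z₀ = (2.50144 − 0.78825×4.94164) / 0.21175 = -6.5822
z₀ = exp(-6.5822) = 0.001385 m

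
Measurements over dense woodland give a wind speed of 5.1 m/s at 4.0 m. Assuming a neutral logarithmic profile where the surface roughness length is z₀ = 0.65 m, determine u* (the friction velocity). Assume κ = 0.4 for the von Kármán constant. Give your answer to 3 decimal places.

u* ≈ 1.123 m/s

Log law: V(z) = (u*/κ) · ln(z/z₀) ⇒ u* = κ · V / ln(z/z₀)
u* = 0.4 × 5.1 / ln(4.0/0.65) = 0.4 × 5.1 / 1.8171
   = 2.0400 / 1.8171 = 1.1227 m/s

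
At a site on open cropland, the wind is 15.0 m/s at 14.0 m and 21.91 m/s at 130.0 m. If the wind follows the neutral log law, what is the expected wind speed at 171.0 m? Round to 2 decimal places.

Log law: V ∝ ln(z/z₀). From the pair, with r = V₁/V₂ = 0.68462,
ln z₀ = (ln z₁ − r·ln z₂)/(1 − r) = (2.6391 − 0.68462×4.8675)/0.31538 = -2.1984 → z₀ = 0.1110 m
V₃ = V₁ · ln(z₃/z₀)/ln(z₁/z₀) = 15.0 × 7.3401/4.8375 = 22.7600 m/s

22.76 m/s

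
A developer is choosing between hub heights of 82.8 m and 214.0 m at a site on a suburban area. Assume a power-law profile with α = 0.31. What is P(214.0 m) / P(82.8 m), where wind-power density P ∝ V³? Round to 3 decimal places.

2.418

Speed ratio: V_B/V_A = (z_B/z_A)^α = (214.0/82.8)^0.31 = (2.5845)^0.31 = 1.34227
Power-density ratio: P_B/P_A = (V_B/V_A)³ = (1.34227)³ = 2.41834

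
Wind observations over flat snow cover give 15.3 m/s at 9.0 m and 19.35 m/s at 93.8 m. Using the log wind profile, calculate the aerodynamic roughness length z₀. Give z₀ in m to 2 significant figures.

Log law: V(z) ∝ ln(z/z₀). With r = V₁/V₂ = 15.3/19.35 = 0.79070,
r · ln(z₂/z₀) = ln(z₁/z₀) ⇒ ln z₀ = (ln z₁ − r·ln z₂)/(1 − r)
ln z₀ = (2.19722 − 0.79070×4.54116) / 0.20930 = -6.6577
z₀ = exp(-6.6577) = 0.001284 m

z₀ ≈ 0.0013 m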